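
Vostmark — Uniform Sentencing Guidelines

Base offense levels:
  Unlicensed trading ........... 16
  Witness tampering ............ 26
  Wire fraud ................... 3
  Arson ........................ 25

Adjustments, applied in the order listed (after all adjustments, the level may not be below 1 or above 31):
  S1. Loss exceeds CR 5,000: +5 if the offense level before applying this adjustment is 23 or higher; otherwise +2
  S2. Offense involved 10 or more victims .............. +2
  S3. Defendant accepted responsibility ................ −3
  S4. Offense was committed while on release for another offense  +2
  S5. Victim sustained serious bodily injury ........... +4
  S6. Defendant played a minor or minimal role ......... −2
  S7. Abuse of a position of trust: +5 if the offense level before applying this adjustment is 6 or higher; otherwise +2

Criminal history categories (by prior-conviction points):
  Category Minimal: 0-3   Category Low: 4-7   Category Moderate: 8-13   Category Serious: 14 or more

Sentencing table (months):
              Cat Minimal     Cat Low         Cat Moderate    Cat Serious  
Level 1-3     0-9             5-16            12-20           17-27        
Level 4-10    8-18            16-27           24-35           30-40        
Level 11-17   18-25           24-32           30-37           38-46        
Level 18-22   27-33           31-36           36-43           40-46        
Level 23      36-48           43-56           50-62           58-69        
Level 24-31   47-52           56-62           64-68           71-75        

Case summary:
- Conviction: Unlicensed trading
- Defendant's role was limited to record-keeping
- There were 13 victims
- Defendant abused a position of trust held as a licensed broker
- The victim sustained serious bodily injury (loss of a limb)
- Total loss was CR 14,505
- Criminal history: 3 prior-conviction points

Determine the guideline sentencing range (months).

47-52 months

Base offense level for unlicensed trading: 16.
S1 applies (level before this adjustment is 16 < 23, so +2): 16 + 2 = 18.
S2 applies: 18 + 2 = 20.
S3 does not apply.
S5 applies: 20 + 4 = 24.
S6 applies: 24 − 2 = 22.
S7 applies (level before this adjustment is 22 ≥ 6, so +5): 22 + 5 = 27.
Final offense level: 27.
Criminal history: 3 prior points → Category Minimal (0-3).
Level 27 falls in the 24-31 band.
Grid: Level 24-31 × Category Minimal = 47-52 months.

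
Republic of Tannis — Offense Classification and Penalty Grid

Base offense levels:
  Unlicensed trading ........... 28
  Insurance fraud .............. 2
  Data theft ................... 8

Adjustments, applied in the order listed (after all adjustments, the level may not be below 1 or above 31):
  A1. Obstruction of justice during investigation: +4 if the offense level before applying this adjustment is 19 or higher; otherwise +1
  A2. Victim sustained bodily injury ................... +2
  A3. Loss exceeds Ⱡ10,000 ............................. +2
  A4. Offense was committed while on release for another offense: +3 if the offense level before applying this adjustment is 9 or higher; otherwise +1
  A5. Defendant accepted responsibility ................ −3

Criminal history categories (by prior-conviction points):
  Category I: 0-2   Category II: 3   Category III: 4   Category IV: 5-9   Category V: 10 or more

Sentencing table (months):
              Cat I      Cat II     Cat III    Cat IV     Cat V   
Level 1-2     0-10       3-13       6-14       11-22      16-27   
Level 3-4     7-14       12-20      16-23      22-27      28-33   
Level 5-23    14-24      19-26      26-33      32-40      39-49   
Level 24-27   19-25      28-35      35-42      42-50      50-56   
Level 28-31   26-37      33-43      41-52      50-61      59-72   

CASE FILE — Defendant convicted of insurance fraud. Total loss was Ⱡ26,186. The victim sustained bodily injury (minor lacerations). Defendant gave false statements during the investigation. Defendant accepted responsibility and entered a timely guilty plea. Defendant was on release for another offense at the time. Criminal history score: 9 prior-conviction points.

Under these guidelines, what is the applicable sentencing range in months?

Base offense level for insurance fraud: 2.
A1 applies (level before this adjustment is 2 < 19, so +1): 2 + 1 = 3.
A2 applies: 3 + 2 = 5.
A3 applies: 5 + 2 = 7.
A4 applies (level before this adjustment is 7 < 9, so +1): 7 + 1 = 8.
A5 applies: 8 − 3 = 5.
Final offense level: 5.
Criminal history: 9 prior points → Category IV (5-9).
Level 5 falls in the 5-23 band.
Grid: Level 5-23 × Category IV = 32-40 months.

32-40 months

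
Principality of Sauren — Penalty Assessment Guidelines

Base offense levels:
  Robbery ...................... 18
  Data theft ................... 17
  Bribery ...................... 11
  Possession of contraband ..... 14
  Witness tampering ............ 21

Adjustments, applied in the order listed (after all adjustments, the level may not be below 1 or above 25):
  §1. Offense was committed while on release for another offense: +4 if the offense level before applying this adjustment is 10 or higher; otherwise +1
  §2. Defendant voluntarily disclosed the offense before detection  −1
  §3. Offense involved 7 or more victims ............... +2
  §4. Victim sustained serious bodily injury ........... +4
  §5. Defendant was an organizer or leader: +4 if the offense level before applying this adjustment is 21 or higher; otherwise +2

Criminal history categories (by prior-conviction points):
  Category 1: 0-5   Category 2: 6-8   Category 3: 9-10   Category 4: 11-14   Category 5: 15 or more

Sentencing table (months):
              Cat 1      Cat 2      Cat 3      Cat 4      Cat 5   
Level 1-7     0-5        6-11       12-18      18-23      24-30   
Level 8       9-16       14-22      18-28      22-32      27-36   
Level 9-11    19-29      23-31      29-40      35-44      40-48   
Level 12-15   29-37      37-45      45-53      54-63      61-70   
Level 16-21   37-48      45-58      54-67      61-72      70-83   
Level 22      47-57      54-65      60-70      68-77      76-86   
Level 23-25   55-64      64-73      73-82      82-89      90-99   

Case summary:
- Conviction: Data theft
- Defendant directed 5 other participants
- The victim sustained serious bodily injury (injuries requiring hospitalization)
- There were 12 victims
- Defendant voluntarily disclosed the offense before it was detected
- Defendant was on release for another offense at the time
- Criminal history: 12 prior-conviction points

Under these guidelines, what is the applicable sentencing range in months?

82-89 months

Base offense level for data theft: 17.
§1 applies (level before this adjustment is 17 ≥ 10, so +4): 17 + 4 = 21.
§2 applies: 21 − 1 = 20.
§3 applies: 20 + 2 = 22.
§4 applies: 22 + 4 = 26.
§5 applies (level before this adjustment is 26 ≥ 21, so +4): 26 + 4 = 30.
Level 30 exceeds the maximum of 25; capped at 25.
Final offense level: 25.
Criminal history: 12 prior points → Category 4 (11-14).
Level 25 falls in the 23-25 band.
Grid: Level 23-25 × Category 4 = 82-89 months.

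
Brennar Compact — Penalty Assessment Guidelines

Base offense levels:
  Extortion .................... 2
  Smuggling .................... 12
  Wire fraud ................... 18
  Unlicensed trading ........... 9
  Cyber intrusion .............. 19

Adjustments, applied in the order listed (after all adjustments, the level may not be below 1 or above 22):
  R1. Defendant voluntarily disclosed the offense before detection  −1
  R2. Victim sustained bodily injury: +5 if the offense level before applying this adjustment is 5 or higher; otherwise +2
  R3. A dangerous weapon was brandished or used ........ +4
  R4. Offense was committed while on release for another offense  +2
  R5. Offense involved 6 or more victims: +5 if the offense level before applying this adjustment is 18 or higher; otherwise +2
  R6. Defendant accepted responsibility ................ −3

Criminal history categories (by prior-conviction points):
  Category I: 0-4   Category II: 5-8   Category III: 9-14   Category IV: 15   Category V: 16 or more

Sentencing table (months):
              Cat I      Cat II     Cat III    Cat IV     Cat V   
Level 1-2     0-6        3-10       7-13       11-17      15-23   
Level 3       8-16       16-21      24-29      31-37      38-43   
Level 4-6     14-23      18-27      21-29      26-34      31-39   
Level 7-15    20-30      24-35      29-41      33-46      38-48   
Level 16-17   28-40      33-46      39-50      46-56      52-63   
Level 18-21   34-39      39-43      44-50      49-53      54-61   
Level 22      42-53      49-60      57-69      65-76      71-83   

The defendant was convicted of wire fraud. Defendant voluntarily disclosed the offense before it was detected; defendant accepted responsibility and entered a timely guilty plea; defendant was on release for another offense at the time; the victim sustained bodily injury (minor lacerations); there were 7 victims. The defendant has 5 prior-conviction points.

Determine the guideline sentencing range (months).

49-60 months

Base offense level for wire fraud: 18.
R1 applies: 18 − 1 = 17.
R2 applies (level before this adjustment is 17 ≥ 5, so +5): 17 + 5 = 22.
R4 applies: 22 + 2 = 24.
R5 applies (level before this adjustment is 24 ≥ 18, so +5): 24 + 5 = 29.
R6 applies: 29 − 3 = 26.
Level 26 exceeds the maximum of 22; capped at 22.
Final offense level: 22.
Criminal history: 5 prior points → Category II (5-8).
Level 22 falls in the 22 band.
Grid: Level 22 × Category II = 49-60 months.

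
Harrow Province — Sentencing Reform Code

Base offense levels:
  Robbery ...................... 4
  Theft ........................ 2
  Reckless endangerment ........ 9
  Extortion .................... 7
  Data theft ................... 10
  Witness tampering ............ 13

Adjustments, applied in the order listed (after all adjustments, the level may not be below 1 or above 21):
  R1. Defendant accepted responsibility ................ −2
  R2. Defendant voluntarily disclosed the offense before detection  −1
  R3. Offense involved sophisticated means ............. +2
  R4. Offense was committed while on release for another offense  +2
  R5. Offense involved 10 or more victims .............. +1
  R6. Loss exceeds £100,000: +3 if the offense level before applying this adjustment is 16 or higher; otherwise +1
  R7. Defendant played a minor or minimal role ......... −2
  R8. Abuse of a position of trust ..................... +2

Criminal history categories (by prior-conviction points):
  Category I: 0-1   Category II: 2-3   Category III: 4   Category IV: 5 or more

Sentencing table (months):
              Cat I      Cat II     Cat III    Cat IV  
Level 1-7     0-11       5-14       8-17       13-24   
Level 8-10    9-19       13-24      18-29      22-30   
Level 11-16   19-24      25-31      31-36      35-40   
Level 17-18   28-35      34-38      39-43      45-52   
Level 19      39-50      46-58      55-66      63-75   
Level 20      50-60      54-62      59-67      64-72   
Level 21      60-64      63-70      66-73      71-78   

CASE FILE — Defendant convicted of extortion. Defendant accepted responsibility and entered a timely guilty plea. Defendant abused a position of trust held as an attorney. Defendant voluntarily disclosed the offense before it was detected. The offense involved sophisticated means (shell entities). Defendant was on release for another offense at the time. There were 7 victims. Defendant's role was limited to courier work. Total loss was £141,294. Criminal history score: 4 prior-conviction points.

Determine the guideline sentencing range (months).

18-29 months

Base offense level for extortion: 7.
R1 applies: 7 − 2 = 5.
R2 applies: 5 − 1 = 4.
R3 applies: 4 + 2 = 6.
R4 applies: 6 + 2 = 8.
R6 applies (level before this adjustment is 8 < 16, so +1): 8 + 1 = 9.
R7 applies: 9 − 2 = 7.
R8 applies: 7 + 2 = 9.
Final offense level: 9.
Criminal history: 4 prior points → Category III (4).
Level 9 falls in the 8-10 band.
Grid: Level 8-10 × Category III = 18-29 months.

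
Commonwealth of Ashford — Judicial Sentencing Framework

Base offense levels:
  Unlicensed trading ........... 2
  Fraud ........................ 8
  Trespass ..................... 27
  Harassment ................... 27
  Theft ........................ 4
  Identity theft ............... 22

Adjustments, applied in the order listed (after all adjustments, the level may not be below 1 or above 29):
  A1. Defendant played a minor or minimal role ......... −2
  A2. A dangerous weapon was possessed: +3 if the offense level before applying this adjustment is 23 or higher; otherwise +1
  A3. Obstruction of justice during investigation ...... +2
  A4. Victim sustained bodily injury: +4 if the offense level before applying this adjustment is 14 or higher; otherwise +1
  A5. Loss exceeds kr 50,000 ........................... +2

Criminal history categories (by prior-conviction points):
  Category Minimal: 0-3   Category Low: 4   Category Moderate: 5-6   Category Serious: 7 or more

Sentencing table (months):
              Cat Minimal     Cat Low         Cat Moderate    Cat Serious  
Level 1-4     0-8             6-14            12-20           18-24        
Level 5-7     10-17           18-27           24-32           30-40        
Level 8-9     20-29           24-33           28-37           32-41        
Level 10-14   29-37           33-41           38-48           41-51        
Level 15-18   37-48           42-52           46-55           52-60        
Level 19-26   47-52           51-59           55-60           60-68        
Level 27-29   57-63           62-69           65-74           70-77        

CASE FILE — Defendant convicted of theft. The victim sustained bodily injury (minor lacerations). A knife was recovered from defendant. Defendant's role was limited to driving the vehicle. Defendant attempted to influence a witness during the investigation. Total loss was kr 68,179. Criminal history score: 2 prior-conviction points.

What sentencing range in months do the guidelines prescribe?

20-29 months

Base offense level for theft: 4.
A1 applies: 4 − 2 = 2.
A2 applies (level before this adjustment is 2 < 23, so +1): 2 + 1 = 3.
A3 applies: 3 + 2 = 5.
A4 applies (level before this adjustment is 5 < 14, so +1): 5 + 1 = 6.
A5 applies: 6 + 2 = 8.
Final offense level: 8.
Criminal history: 2 prior points → Category Minimal (0-3).
Level 8 falls in the 8-9 band.
Grid: Level 8-9 × Category Minimal = 20-29 months.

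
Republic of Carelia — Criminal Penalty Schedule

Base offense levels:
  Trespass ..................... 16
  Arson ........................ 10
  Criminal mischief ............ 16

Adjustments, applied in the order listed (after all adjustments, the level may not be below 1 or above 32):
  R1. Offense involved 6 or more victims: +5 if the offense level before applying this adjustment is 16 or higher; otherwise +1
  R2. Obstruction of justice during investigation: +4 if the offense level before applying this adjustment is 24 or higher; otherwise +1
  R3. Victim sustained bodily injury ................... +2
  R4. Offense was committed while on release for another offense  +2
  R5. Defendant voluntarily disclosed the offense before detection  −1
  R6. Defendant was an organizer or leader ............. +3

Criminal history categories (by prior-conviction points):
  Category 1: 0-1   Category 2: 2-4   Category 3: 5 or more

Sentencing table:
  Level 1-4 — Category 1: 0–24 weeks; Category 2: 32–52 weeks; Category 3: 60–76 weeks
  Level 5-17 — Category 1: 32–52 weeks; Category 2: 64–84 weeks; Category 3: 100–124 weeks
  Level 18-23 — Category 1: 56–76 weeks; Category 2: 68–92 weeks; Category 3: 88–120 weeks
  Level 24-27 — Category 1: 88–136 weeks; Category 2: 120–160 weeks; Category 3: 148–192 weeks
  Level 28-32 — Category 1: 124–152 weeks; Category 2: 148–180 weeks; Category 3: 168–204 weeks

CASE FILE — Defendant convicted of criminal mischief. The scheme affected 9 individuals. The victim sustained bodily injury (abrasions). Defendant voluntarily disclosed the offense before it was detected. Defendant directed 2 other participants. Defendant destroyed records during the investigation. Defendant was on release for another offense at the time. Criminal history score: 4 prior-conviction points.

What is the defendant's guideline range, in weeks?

Base offense level for criminal mischief: 16.
R1 applies (level before this adjustment is 16 ≥ 16, so +5): 16 + 5 = 21.
R2 applies (level before this adjustment is 21 < 24, so +1): 21 + 1 = 22.
R3 applies: 22 + 2 = 24.
R4 applies: 24 + 2 = 26.
R5 applies: 26 − 1 = 25.
R6 applies: 25 + 3 = 28.
Final offense level: 28.
Criminal history: 4 prior points → Category 2 (2-4).
Level 28 falls in the 28-32 band.
Grid: Level 28-32 × Category 2 = 148-180 weeks.

148-180 weeks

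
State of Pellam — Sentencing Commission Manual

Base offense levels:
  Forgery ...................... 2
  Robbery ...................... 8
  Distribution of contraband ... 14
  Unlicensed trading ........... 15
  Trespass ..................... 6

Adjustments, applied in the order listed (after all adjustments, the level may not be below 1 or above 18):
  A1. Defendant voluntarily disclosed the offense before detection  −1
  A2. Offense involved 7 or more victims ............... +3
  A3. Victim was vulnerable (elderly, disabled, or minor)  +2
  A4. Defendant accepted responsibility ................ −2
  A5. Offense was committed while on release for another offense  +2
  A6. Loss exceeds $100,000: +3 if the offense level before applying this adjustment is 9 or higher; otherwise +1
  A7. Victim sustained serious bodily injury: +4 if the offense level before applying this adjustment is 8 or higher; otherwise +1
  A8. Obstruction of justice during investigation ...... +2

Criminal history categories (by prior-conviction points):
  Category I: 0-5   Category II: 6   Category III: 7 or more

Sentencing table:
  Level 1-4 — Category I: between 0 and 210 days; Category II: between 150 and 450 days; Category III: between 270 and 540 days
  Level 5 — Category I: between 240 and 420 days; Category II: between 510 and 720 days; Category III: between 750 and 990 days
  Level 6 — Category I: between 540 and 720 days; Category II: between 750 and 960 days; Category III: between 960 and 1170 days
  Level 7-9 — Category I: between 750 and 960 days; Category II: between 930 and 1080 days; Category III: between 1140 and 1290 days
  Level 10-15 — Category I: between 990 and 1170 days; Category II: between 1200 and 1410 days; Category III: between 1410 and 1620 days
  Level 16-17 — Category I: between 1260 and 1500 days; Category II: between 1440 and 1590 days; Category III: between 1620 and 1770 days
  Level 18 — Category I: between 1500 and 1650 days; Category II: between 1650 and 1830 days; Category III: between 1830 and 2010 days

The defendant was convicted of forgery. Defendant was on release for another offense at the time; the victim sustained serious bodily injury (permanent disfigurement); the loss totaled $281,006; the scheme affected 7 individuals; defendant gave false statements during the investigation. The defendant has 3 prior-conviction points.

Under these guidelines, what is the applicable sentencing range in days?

Base offense level for forgery: 2.
A1 does not apply.
A2 applies: 2 + 3 = 5.
A3 does not apply.
A5 applies: 5 + 2 = 7.
A6 applies (level before this adjustment is 7 < 9, so +1): 7 + 1 = 8.
A7 applies (level before this adjustment is 8 ≥ 8, so +4): 8 + 4 = 12.
A8 applies: 12 + 2 = 14.
Final offense level: 14.
Criminal history: 3 prior points → Category I (0-5).
Level 14 falls in the 10-15 band.
Grid: Level 10-15 × Category I = 990-1170 days.

990-1170 days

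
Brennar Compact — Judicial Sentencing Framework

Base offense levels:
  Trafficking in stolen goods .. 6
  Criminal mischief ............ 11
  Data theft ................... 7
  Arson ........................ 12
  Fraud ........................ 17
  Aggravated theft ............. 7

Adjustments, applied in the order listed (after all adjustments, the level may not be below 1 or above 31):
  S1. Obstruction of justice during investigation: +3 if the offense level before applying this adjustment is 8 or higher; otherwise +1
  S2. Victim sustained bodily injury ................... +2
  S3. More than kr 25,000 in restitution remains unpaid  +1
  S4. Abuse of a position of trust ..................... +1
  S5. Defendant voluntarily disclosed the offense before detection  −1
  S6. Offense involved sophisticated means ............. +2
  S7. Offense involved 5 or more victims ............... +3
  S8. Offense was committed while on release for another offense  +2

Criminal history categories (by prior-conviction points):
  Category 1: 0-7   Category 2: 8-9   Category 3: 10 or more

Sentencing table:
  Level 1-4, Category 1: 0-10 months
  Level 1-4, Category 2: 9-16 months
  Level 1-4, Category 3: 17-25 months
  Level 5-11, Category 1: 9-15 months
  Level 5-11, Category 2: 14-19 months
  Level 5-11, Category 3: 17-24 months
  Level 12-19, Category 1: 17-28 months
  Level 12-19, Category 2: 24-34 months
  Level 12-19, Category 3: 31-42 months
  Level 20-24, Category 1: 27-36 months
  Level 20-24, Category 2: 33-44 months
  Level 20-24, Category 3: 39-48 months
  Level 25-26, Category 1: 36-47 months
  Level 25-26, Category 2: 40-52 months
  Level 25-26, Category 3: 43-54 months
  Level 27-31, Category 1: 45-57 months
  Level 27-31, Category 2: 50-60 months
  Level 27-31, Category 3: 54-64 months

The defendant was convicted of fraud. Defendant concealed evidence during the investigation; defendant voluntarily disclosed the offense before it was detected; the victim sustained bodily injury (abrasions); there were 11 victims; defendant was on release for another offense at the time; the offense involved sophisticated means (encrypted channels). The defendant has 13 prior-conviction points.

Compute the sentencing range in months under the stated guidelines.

Base offense level for fraud: 17.
S1 applies (level before this adjustment is 17 ≥ 8, so +3): 17 + 3 = 20.
S2 applies: 20 + 2 = 22.
S3 does not apply.
S4 does not apply.
S5 applies: 22 − 1 = 21.
S6 applies: 21 + 2 = 23.
S7 applies: 23 + 3 = 26.
S8 applies: 26 + 2 = 28.
Final offense level: 28.
Criminal history: 13 prior points → Category 3 (10+).
Level 28 falls in the 27-31 band.
Grid: Level 27-31 × Category 3 = 54-64 months.

54-64 months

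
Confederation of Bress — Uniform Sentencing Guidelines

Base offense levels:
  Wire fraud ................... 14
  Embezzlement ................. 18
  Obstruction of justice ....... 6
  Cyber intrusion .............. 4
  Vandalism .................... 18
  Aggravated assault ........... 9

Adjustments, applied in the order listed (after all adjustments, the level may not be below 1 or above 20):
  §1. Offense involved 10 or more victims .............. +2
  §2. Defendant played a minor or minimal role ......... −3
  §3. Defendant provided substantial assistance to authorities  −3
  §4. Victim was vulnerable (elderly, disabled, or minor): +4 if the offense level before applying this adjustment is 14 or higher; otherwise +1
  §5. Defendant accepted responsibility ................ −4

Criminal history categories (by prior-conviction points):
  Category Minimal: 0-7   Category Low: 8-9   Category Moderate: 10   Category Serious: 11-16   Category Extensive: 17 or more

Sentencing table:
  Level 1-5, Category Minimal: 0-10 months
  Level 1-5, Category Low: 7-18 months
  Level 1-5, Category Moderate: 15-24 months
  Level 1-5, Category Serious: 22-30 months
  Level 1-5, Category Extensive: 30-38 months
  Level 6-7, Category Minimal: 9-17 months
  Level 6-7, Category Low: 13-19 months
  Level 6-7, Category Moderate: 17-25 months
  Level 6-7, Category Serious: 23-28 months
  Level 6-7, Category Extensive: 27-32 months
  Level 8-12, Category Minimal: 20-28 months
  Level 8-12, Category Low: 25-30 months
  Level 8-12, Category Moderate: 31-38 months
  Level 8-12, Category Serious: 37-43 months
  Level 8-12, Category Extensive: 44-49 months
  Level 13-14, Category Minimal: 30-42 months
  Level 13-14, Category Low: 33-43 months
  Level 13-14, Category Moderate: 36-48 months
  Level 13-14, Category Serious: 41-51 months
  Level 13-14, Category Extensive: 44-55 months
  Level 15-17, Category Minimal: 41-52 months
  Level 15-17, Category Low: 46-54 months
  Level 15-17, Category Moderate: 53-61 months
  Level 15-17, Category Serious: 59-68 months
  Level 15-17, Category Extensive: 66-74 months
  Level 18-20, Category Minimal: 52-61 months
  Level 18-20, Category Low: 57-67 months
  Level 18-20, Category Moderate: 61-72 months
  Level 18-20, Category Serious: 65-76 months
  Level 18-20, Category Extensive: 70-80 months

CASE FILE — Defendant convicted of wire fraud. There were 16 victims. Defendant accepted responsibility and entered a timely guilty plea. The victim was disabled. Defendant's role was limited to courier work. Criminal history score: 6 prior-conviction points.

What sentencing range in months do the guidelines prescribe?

20-28 months

Base offense level for wire fraud: 14.
§1 applies: 14 + 2 = 16.
§2 applies: 16 − 3 = 13.
§3 does not apply.
§4 applies (level before this adjustment is 13 < 14, so +1): 13 + 1 = 14.
§5 applies: 14 − 4 = 10.
Final offense level: 10.
Criminal history: 6 prior points → Category Minimal (0-7).
Level 10 falls in the 8-12 band.
Grid: Level 8-12 × Category Minimal = 20-28 months.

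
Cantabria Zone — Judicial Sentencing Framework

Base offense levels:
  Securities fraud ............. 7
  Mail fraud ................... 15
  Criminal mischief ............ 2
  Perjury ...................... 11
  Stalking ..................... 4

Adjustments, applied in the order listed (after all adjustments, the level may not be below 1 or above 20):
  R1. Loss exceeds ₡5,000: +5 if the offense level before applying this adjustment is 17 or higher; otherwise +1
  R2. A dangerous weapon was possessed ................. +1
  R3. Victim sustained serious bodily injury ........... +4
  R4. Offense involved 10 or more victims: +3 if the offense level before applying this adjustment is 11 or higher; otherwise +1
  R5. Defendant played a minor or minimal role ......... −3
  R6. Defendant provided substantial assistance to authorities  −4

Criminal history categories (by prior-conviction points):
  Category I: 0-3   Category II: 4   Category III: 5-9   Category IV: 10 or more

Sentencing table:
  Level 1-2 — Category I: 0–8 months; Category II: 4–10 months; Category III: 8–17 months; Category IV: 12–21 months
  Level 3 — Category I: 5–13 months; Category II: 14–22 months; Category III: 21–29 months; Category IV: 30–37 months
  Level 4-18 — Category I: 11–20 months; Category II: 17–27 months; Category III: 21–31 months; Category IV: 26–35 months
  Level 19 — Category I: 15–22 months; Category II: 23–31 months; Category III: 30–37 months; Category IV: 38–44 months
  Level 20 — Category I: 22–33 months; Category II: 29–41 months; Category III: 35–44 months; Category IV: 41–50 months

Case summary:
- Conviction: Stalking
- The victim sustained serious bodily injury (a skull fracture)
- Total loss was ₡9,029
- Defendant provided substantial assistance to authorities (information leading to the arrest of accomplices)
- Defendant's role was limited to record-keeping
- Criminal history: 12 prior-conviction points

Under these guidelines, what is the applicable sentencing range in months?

12-21 months

Base offense level for stalking: 4.
R1 applies (level before this adjustment is 4 < 17, so +1): 4 + 1 = 5.
R2 does not apply.
R3 applies: 5 + 4 = 9.
R4 does not apply.
R5 applies: 9 − 3 = 6.
R6 applies: 6 − 4 = 2.
Final offense level: 2.
Criminal history: 12 prior points → Category IV (10+).
Level 2 falls in the 1-2 band.
Grid: Level 1-2 × Category IV = 12-21 months.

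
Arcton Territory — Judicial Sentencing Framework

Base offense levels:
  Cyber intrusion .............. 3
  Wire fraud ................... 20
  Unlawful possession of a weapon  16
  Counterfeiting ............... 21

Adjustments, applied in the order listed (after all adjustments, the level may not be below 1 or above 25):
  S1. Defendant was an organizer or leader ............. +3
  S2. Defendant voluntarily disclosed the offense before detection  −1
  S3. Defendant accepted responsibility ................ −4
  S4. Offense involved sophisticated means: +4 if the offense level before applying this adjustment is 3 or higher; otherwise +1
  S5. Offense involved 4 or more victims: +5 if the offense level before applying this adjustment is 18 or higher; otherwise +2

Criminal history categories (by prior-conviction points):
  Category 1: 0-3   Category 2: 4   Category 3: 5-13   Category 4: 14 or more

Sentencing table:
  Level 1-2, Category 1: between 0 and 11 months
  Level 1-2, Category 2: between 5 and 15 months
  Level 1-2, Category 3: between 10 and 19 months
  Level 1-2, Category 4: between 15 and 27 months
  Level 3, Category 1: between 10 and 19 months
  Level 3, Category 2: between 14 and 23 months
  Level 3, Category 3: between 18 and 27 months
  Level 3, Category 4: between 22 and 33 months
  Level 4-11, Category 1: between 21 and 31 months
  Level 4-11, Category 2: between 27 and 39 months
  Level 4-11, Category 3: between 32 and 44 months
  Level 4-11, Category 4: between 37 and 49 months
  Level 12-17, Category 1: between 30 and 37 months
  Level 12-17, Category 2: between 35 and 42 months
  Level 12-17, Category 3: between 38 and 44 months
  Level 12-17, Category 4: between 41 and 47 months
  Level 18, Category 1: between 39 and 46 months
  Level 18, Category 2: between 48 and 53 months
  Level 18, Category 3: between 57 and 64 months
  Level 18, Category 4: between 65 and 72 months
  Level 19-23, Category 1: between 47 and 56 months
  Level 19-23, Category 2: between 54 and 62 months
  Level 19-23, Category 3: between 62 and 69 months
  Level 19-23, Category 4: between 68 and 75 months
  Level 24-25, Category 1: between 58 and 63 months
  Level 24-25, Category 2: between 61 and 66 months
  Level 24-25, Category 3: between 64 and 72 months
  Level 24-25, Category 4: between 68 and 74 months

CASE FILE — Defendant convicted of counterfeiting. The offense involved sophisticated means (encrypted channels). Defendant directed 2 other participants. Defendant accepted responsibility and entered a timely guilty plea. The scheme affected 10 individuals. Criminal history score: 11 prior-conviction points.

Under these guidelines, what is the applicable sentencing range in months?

Base offense level for counterfeiting: 21.
S1 applies: 21 + 3 = 24.
S3 applies: 24 − 4 = 20.
S4 applies (level before this adjustment is 20 ≥ 3, so +4): 20 + 4 = 24.
S5 applies (level before this adjustment is 24 ≥ 18, so +5): 24 + 5 = 29.
Level 29 exceeds the maximum of 25; capped at 25.
Final offense level: 25.
Criminal history: 11 prior points → Category 3 (5-13).
Level 25 falls in the 24-25 band.
Grid: Level 24-25 × Category 3 = 64-72 months.

64-72 months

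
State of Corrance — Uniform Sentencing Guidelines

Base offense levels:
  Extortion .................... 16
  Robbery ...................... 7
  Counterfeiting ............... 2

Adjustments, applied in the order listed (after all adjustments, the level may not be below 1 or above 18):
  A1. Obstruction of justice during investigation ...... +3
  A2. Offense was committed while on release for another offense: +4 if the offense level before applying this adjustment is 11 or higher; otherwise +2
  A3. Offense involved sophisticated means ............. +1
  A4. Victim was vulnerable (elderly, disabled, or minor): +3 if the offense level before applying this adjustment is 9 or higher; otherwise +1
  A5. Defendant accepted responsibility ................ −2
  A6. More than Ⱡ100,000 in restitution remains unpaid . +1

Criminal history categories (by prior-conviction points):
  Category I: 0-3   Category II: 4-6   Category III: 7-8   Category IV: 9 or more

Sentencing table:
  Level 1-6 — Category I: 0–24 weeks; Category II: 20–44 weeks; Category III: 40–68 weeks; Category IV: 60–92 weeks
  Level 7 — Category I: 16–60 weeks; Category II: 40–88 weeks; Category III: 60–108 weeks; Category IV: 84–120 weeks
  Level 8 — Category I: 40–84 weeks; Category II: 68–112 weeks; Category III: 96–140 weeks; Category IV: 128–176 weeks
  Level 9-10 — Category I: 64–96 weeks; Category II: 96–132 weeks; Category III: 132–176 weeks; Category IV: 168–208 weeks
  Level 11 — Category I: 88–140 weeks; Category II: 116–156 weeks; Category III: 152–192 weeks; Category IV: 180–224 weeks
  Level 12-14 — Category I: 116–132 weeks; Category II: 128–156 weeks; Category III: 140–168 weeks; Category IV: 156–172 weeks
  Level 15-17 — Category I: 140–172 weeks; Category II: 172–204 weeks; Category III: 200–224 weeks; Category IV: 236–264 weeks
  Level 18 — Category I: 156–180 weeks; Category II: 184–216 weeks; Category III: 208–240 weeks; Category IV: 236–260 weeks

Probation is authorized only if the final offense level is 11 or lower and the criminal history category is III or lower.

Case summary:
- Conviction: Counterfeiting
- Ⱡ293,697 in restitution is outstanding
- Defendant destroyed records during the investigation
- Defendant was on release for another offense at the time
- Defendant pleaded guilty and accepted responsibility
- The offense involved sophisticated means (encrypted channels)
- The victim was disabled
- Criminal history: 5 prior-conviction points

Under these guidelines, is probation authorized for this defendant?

Base offense level for counterfeiting: 2.
A1 applies: 2 + 3 = 5.
A2 applies (level before this adjustment is 5 < 11, so +2): 5 + 2 = 7.
A3 applies: 7 + 1 = 8.
A4 applies (level before this adjustment is 8 < 9, so +1): 8 + 1 = 9.
A5 applies: 9 − 2 = 7.
A6 applies: 7 + 1 = 8.
Final offense level: 8.
Criminal history: 5 prior points → Category II (4-6).
Level 8 falls in the 8 band.
Grid: Level 8 × Category II = 68-112 weeks.
Probation check: level 8 ≤ 11 and category II ≤ III → eligible.

Yes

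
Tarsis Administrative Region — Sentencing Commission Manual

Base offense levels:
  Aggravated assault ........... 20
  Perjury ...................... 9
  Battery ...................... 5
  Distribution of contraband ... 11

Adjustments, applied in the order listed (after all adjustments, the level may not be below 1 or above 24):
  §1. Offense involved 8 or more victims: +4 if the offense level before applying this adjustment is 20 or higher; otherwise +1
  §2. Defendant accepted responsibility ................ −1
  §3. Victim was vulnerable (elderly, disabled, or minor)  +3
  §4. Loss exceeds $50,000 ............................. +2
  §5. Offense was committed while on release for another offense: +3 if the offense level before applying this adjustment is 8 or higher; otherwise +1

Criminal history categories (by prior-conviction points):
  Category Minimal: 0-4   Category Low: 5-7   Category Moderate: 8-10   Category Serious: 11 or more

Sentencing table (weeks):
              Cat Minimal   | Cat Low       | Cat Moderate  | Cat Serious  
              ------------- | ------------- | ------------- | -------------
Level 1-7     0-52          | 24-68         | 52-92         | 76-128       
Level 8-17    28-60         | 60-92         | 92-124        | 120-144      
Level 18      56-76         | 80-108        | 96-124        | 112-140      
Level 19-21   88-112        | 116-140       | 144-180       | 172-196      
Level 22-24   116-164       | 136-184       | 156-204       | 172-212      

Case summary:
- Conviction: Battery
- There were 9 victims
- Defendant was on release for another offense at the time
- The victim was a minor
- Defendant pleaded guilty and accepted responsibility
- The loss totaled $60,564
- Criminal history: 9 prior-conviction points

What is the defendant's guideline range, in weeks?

92-124 weeks

Base offense level for battery: 5.
§1 applies (level before this adjustment is 5 < 20, so +1): 5 + 1 = 6.
§2 applies: 6 − 1 = 5.
§3 applies: 5 + 3 = 8.
§4 applies: 8 + 2 = 10.
§5 applies (level before this adjustment is 10 ≥ 8, so +3): 10 + 3 = 13.
Final offense level: 13.
Criminal history: 9 prior points → Category Moderate (8-10).
Level 13 falls in the 8-17 band.
Grid: Level 8-17 × Category Moderate = 92-124 weeks.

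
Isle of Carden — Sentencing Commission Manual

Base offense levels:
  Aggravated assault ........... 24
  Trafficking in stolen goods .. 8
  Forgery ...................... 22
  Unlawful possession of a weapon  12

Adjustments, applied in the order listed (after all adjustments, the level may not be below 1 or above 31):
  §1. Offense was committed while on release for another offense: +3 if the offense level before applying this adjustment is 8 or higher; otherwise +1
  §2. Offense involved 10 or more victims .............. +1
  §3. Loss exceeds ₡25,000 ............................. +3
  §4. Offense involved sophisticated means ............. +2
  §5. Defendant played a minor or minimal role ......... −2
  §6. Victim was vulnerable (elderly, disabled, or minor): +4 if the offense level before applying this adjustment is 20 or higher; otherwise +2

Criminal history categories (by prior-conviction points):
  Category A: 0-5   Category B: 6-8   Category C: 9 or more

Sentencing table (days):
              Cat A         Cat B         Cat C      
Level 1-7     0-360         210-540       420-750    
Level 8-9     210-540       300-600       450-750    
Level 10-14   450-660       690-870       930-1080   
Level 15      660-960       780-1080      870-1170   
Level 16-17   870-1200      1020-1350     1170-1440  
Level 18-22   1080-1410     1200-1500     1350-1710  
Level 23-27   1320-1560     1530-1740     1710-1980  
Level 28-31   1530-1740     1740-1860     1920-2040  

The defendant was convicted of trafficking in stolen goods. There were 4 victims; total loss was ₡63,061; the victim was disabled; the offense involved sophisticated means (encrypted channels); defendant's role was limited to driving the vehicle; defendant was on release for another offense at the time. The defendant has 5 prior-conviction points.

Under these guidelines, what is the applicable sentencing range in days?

Base offense level for trafficking in stolen goods: 8.
§1 applies (level before this adjustment is 8 ≥ 8, so +3): 8 + 3 = 11.
§2 does not apply.
§3 applies: 11 + 3 = 14.
§4 applies: 14 + 2 = 16.
§5 applies: 16 − 2 = 14.
§6 applies (level before this adjustment is 14 < 20, so +2): 14 + 2 = 16.
Final offense level: 16.
Criminal history: 5 prior points → Category A (0-5).
Level 16 falls in the 16-17 band.
Grid: Level 16-17 × Category A = 870-1200 days.

870-1200 days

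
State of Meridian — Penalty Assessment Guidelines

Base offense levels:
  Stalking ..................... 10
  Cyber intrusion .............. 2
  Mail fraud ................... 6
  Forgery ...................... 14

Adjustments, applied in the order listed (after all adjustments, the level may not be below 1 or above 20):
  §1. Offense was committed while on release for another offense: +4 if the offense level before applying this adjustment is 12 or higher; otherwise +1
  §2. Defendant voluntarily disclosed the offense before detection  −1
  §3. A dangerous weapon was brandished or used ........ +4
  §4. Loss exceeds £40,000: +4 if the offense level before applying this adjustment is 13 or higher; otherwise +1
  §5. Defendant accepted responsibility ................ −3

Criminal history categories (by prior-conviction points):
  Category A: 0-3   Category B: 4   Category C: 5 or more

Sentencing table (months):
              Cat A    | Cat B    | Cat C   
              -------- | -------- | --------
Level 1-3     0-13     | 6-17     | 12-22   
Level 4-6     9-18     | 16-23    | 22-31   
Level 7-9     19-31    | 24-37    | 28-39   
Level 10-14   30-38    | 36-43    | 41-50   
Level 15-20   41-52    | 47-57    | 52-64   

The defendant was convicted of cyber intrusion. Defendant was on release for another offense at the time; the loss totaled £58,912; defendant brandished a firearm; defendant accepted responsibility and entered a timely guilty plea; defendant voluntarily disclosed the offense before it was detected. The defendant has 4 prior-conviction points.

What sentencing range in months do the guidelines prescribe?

16-23 months

Base offense level for cyber intrusion: 2.
§1 applies (level before this adjustment is 2 < 12, so +1): 2 + 1 = 3.
§2 applies: 3 − 1 = 2.
§3 applies: 2 + 4 = 6.
§4 applies (level before this adjustment is 6 < 13, so +1): 6 + 1 = 7.
§5 applies: 7 − 3 = 4.
Final offense level: 4.
Criminal history: 4 prior points → Category B (4).
Level 4 falls in the 4-6 band.
Grid: Level 4-6 × Category B = 16-23 months.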